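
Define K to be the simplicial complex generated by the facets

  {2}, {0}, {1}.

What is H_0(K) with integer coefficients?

H_0 = Z^3.

Order the vertices as 0 < 1 < 2. Listing each simplex with vertices in this order, K has dimension 0 with simplices:

  0-simplices (3): [0], [1], [2]

giving chain groups C_0 ≅ Z^3.

Computing H_k = (kernel of ∂_k) / (image of ∂_{k+1}):

  H_0: rank C_0 − rank ∂_1 = 3 − 0 = 3, and there is no ∂_1, so H_0 = Z^3.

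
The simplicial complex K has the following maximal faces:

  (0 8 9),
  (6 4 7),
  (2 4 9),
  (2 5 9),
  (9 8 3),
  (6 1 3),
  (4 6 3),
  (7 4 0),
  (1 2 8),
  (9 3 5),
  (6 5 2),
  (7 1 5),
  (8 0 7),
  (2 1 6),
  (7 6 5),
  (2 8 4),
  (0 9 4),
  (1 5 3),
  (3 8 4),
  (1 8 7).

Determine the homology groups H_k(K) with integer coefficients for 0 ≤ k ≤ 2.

H_0 = Z,  H_1 = Z ⊕ Z_2,  H_2 = 0.

Fix the vertex order 0 < 1 < 2 < 3 < 4 < 5 < 6 < 7 < 8 < 9 and write every simplex with vertices in increasing order. Then dim K = 2 and the simplices of K are:

  0-simplices (10): [0], [1], [2], [3], [4], [5], [6], [7], [8], [9]
  1-simplices (30): (30 of them)
  2-simplices (20): (20 of them)

so the chain groups are C_0 ≅ Z^10, C_1 ≅ Z^30, C_2 ≅ Z^20.

The boundary map ∂_1: C_1 → C_0 sends each edge [p,q] (with p < q) to q − p. For instance
  ∂[0,4] = [4] − [0].
The 10×30 boundary matrix has rank 9 and Smith normal form diag(1,1,1,1,1,1,1,1,1).

The boundary map ∂_2: C_2 → C_1 acts by ∂[p,q,r] = [q,r] − [p,r] + [p,q]. For instance
  ∂[3,4,8] = [4,8] − [3,8] + [3,4],
  ∂[1,3,5] = [3,5] − [1,5] + [1,3].
The 30×20 boundary matrix has rank 20 and Smith normal form diag(1,1,1,1,1,1,1,1,1,1,1,1,1,1,1,1,1,1,1,2).

Now H_k = ker ∂_k / im ∂_{k+1}, so:

  H_0: rank C_0 − rank ∂_1 = 10 − 9 = 1, and the invariant factors of ∂_1 are all 1, so H_0 ≅ Z.
  H_1: rank ker ∂_1 − rank ∂_2 = (30 − 9) − 20 = 1, and ∂_2 has invariant factor 2 > 1, so H_1 ≅ Z ⊕ Z_2.
  H_2: rank ker ∂_2 − rank ∂_3 = (20 − 20) − 0 = 0, and there is no ∂_3, so H_2 ≅ 0.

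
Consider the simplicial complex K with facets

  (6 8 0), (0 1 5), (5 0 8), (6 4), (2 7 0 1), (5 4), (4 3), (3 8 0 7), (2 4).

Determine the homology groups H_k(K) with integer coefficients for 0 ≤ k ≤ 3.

Fix the vertex order 0 < 1 < 2 < 3 < 4 < 5 < 6 < 7 < 8 and write every simplex with vertices in increasing order. Then dim K = 3 and the simplices of K are:

  0-simplices (9): [0], [1], [2], [3], [4], [5], [6], [7], [8]
  1-simplices (20): [0,1], [0,2], [0,3], [0,5], [0,6], [0,7], [0,8], [1,2], [1,5], [1,7], [2,4], [2,7], [3,4], [3,7], [3,8], [4,5], [4,6], [5,8], [6,8], [7,8]
  2-simplices (11): [0,1,2], [0,1,5], [0,1,7], [0,2,7], [0,3,7], [0,3,8], [0,5,8], [0,6,8], [0,7,8], [1,2,7], [3,7,8]
  3-simplices (2): [0,1,2,7], [0,3,7,8]

Hence C_0 ≅ Z^9, C_1 ≅ Z^20, C_2 ≅ Z^11, C_3 ≅ Z^2.

∂_1: C_1 → C_0 sends each edge [p,q] (with p < q) to q − p.
The resulting 9×20 matrix has rank 8, and its Smith normal form has invariant factors (1,1,1,1,1,1,1,1).

Boundary ∂_2: C_2 → C_1 acts by ∂[p,q,r] = [q,r] − [p,r] + [p,q]. For instance
  ∂[3,7,8] = [7,8] − [3,8] + [3,7],
  ∂[0,1,2] = [1,2] − [0,2] + [0,1].
The 20×11 boundary matrix has rank 9 and Smith normal form diag(1,1,1,1,1,1,1,1,1).

∂_3: C_3 → C_2 sends each 3-simplex σ to the alternating sum Σ_i (−1)^i (σ with its i-th vertex removed). For instance
  ∂[0,3,7,8] = [3,7,8] − [0,7,8] + [0,3,8] − [0,3,7],
  ∂[0,1,2,7] = [1,2,7] − [0,2,7] + [0,1,7] − [0,1,2].
This gives a 11×2 integer matrix of rank 2; reducing to Smith normal form yields diagonal entries (1,1).

Now H_k = ker ∂_k / im ∂_{k+1}, so:

  H_0: rank C_0 − rank ∂_1 = 9 − 8 = 1, and the invariant factors of ∂_1 are all 1, so H_0 = Z.
  H_1: rank ker ∂_1 − rank ∂_2 = (20 − 8) − 9 = 3, and the invariant factors of ∂_2 are all 1, so H_1 = Z^3.
  H_2: rank ker ∂_2 − rank ∂_3 = (11 − 9) − 2 = 0, and the invariant factors of ∂_3 are all 1, so H_2 = 0.
  H_3: rank ker ∂_3 − rank ∂_4 = (2 − 2) − 0 = 0, and there is no ∂_4, so H_3 = 0.

As a check, the Euler characteristic is 9 − 20 + 11 − 2 = -2, which agrees with 1 − 3 + 0 − 0 = -2.

H_0 = Z,  H_1 = Z^3,  H_2 = 0,  H_3 = 0.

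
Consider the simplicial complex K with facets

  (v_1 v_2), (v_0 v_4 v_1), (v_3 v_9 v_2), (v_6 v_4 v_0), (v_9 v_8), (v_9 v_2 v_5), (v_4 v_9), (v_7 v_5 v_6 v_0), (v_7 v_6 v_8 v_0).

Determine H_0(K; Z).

Order the vertices as v_0 < v_1 < v_2 < v_3 < v_4 < v_5 < v_6 < v_7 < v_8 < v_9. Listing each simplex with vertices in this order, K has dimension 3 with simplices:

  0-simplices (10): [v_0], [v_1], [v_2], [v_3], [v_4], [v_5], [v_6], [v_7], [v_8], [v_9]
  1-simplices (21): (21 of them)
  2-simplices (11): (11 of them)
  3-simplices (2): [v_0,v_5,v_6,v_7], [v_0,v_6,v_7,v_8]

Hence C_0 ≅ Z^10, C_1 ≅ Z^21, C_2 ≅ Z^11, C_3 ≅ Z^2.

∂_1: C_1 → C_0 is given by ∂[p,q] = [q] − [p].
The 10×21 boundary matrix has rank 9 and Smith normal form diag(1,1,1,1,1,1,1,1,1).

Boundary ∂_2: C_2 → C_1 maps a triangle to the signed sum of its edges. For instance
  ∂[v_0,v_7,v_8] = [v_7,v_8] − [v_0,v_8] + [v_0,v_7],
  ∂[v_2,v_5,v_9] = [v_5,v_9] − [v_2,v_9] + [v_2,v_5].
The 21×11 boundary matrix has rank 9 and Smith normal form diag(1,1,1,1,1,1,1,1,1).

∂_3: C_3 → C_2 sends each 3-simplex σ to the alternating sum Σ_i (−1)^i (σ with its i-th vertex removed). For instance
  ∂[v_0,v_6,v_7,v_8] = [v_6,v_7,v_8] − [v_0,v_7,v_8] + [v_0,v_6,v_8] − [v_0,v_6,v_7],
  ∂[v_0,v_5,v_6,v_7] = [v_5,v_6,v_7] − [v_0,v_6,v_7] + [v_0,v_5,v_7] − [v_0,v_5,v_6].
The resulting 11×2 matrix has rank 2, and its Smith normal form has invariant factors (1,1).

Reading off H_k = ker ∂_k / im ∂_{k+1}:

  H_0: rank C_0 − rank ∂_1 = 10 − 9 = 1, and the invariant factors of ∂_1 are all 1, so H_0 ≅ Z.

H_0 = Z.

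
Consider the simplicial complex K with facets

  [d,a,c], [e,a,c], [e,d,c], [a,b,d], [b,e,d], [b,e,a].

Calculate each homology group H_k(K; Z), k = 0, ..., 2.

Take the total order a < b < c < d < e on the vertex set. Then K (dimension 2) consists of the simplices:

  0-simplices (5): a, b, c, d, e
  1-simplices (9): ab, ac, ad, ae, bd, be, cd, ce, de
  2-simplices (6): abd, abe, acd, ace, bde, cde

giving chain groups C_0 ≅ Z^5, C_1 ≅ Z^9, C_2 ≅ Z^6.

∂_1: C_1 → C_0 sends each edge [p,q] (with p < q) to q − p.
This gives a 5×9 integer matrix of rank 4; reducing to Smith normal form yields diagonal entries (1,1,1,1).

The boundary map ∂_2: C_2 → C_1 maps a triangle to the signed sum of its edges. For instance
  ∂abe = be − ae + ab,
  ∂cde = de − ce + cd.
The 9×6 boundary matrix has rank 5 and Smith normal form diag(1,1,1,1,1).

Computing H_k = (kernel of ∂_k) / (image of ∂_{k+1}):

  H_0: rank C_0 − rank ∂_1 = 5 − 4 = 1, and the invariant factors of ∂_1 are all 1, so H_0 ≅ Z.
  H_1: rank ker ∂_1 − rank ∂_2 = (9 − 4) − 5 = 0, and the invariant factors of ∂_2 are all 1, so H_1 ≅ 0.
  H_2: rank ker ∂_2 − rank ∂_3 = (6 − 5) − 0 = 1, and there is no ∂_3, so H_2 ≅ Z.

As a check, the Euler characteristic is 5 − 9 + 6 = 2, which agrees with 1 − 0 + 1 = 2.

H_0 = Z,  H_1 = 0,  H_2 = Z.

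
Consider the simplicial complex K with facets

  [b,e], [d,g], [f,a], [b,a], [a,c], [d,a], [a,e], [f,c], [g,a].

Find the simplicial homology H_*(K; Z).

Take the total order a < b < c < d < e < f < g on the vertex set. Then K (dimension 1) consists of the simplices:

  0-simplices (7): a, b, c, d, e, f, g
  1-simplices (9): ab, ac, ad, ae, af, ag, be, cf, dg

so the chain groups are C_0 ≅ Z^7, C_1 ≅ Z^9.

Boundary ∂_1: C_1 → C_0 is given by ∂[p,q] = [q] − [p]. For instance
  ∂ad = d − a.
The 7×9 boundary matrix has rank 6 and Smith normal form diag(1,1,1,1,1,1).

Computing H_k = (kernel of ∂_k) / (image of ∂_{k+1}):

  H_0: rank C_0 − rank ∂_1 = 7 − 6 = 1, and the invariant factors of ∂_1 are all 1, so H_0 = Z.
  H_1: rank ker ∂_1 − rank ∂_2 = (9 − 6) − 0 = 3, and there is no ∂_2, so H_1 = Z^3.

As a check, the Euler characteristic is 7 − 9 = -2, which agrees with 1 − 3 = -2.

H_0 ≅ Z,  H_1 ≅ Z^3.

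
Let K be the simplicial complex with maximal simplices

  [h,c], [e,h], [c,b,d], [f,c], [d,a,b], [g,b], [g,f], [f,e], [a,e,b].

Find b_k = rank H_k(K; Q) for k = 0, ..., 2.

b_0 = 1, b_1 = 3, b_2 = 0.

We work with the vertex ordering a < b < c < d < e < f < g < h. The simplices of K, each written with vertices in increasing order, are:

  0-simplices (8): a, b, c, d, e, f, g, h
  1-simplices (13): ab, ad, ae, bc, bd, be, bg, cd, cf, ch, ef, eh, fg
  2-simplices (3): abd, abe, bcd

so the chain groups are C_0 ≅ Z^8, C_1 ≅ Z^13, C_2 ≅ Z^3.

The boundary map ∂_1: C_1 → C_0 is given by ∂[p,q] = [q] − [p]. For instance
  ∂cd = d − c.
This gives a 8×13 integer matrix of rank 7; reducing to Smith normal form yields diagonal entries (1,1,1,1,1,1,1).

Boundary ∂_2: C_2 → C_1 sends each 2-simplex [p,q,r] to [q,r] − [p,r] + [p,q]. For instance
  ∂bcd = cd − bd + bc,
  ∂abd = bd − ad + ab.
The 13×3 boundary matrix has rank 3 and Smith normal form diag(1,1,1).

Now H_k = ker ∂_k / im ∂_{k+1}, so:

  H_0: rank C_0 − rank ∂_1 = 8 − 7 = 1, and the invariant factors of ∂_1 are all 1, so H_0 = Z.
  H_1: rank ker ∂_1 − rank ∂_2 = (13 − 7) − 3 = 3, and the invariant factors of ∂_2 are all 1, so H_1 = Z^3.
  H_2: rank ker ∂_2 − rank ∂_3 = (3 − 3) − 0 = 0, and there is no ∂_3, so H_2 = 0.

As a check, the Euler characteristic is 8 − 13 + 3 = -2, which agrees with 1 − 3 + 0 = -2.

Hence the Betti numbers are b_0 = 1, b_1 = 3, b_2 = 0.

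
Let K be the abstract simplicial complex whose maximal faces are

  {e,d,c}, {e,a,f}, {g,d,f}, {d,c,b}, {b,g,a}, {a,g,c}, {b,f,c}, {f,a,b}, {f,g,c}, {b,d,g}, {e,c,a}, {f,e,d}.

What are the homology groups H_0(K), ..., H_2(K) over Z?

H_0 = Z,  H_1 = Z/2,  H_2 = 0.

K has 7 vertices, 18 edges, 12 triangles.
rank ∂_0 = 0, rank ∂_1 = 6 ⇒ b_0 = 7 − 0 − 6 = 1; all invariant factors of ∂_1 are 1 so no torsion. So H_0 = Z.
rank ∂_1 = 6, rank ∂_2 = 12 ⇒ b_1 = 18 − 6 − 12 = 0; ∂_2 has invariant factor(s) [2] giving torsion. So H_1 = Z/2.
rank ∂_2 = 12, rank ∂_3 = 0 ⇒ b_2 = 12 − 12 − 0 = 0. So H_2 = 0.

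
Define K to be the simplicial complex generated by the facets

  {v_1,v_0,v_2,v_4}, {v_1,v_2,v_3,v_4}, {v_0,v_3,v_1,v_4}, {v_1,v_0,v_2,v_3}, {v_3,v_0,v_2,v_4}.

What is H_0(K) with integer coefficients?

H_0 ≅ Z.

We work with the vertex ordering v_0 < v_1 < v_2 < v_3 < v_4. The simplices of K, each written with vertices in increasing order, are:

  0-simplices (5): [v_0], [v_1], [v_2], [v_3], [v_4]
  1-simplices (10): [v_0,v_1], [v_0,v_2], [v_0,v_3], [v_0,v_4], [v_1,v_2], [v_1,v_3], [v_1,v_4], [v_2,v_3], [v_2,v_4], [v_3,v_4]
  2-simplices (10): [v_0,v_1,v_2], [v_0,v_1,v_3], [v_0,v_1,v_4], [v_0,v_2,v_3], [v_0,v_2,v_4], [v_0,v_3,v_4], [v_1,v_2,v_3], [v_1,v_2,v_4], [v_1,v_3,v_4], [v_2,v_3,v_4]
  3-simplices (5): [v_0,v_1,v_2,v_3], [v_0,v_1,v_2,v_4], [v_0,v_1,v_3,v_4], [v_0,v_2,v_3,v_4], [v_1,v_2,v_3,v_4]

so the chain groups are C_0 ≅ Z^5, C_1 ≅ Z^10, C_2 ≅ Z^10, C_3 ≅ Z^5.

The boundary map ∂_1: C_1 → C_0 maps an edge to its endpoints' difference, ∂[p,q] = q − p.
As a 5×10 matrix over Z this has rank 4, with invariant factors (1,1,1,1).

The boundary map ∂_2: C_2 → C_1 maps a triangle to the signed sum of its edges. For instance
  ∂[v_1,v_2,v_4] = [v_2,v_4] − [v_1,v_4] + [v_1,v_2],
  ∂[v_1,v_2,v_3] = [v_2,v_3] − [v_1,v_3] + [v_1,v_2].
The 10×10 boundary matrix has rank 6 and Smith normal form diag(1,1,1,1,1,1).

∂_3: C_3 → C_2 sends each 3-simplex σ to the alternating sum Σ_i (−1)^i (σ with its i-th vertex removed). For instance
  ∂[v_0,v_2,v_3,v_4] = [v_2,v_3,v_4] − [v_0,v_3,v_4] + [v_0,v_2,v_4] − [v_0,v_2,v_3],
  ∂[v_1,v_2,v_3,v_4] = [v_2,v_3,v_4] − [v_1,v_3,v_4] + [v_1,v_2,v_4] − [v_1,v_2,v_3].
The 10×5 boundary matrix has rank 4 and Smith normal form diag(1,1,1,1).

From H_k ≅ ker(∂_k) / im(∂_{k+1}) we obtain:

  H_0: rank C_0 − rank ∂_1 = 5 − 4 = 1, and the invariant factors of ∂_1 are all 1, so H_0 = Z.

(K is a triangulation of the 3-sphere S^3.)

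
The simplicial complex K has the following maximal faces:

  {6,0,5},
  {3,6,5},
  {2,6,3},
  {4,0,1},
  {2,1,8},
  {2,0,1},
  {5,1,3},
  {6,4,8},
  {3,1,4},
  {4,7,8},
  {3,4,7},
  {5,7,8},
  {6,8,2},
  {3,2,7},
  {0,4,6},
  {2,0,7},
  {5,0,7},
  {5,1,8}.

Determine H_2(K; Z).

We work with the vertex ordering 0 < 1 < 2 < 3 < 4 < 5 < 6 < 7 < 8. The simplices of K, each written with vertices in increasing order, are:

  0-simplices (9): [0], [1], [2], [3], [4], [5], [6], [7], [8]
  1-simplices (27): (27 of them)
  2-simplices (18): [0,1,2], [0,1,4], [0,2,7], [0,4,6], [0,5,6], [0,5,7], [1,2,8], [1,3,4], [1,3,5], [1,5,8], [2,3,6], [2,3,7], [2,6,8], [3,4,7], [3,5,6], [4,6,8], [4,7,8], [5,7,8]

giving chain groups C_0 ≅ Z^9, C_1 ≅ Z^27, C_2 ≅ Z^18.

∂_1: C_1 → C_0 sends each edge [p,q] (with p < q) to q − p. For instance
  ∂[5,8] = [8] − [5].
This gives a 9×27 integer matrix of rank 8; reducing to Smith normal form yields diagonal entries (1,1,1,1,1,1,1,1).

∂_2: C_2 → C_1 sends each 2-simplex [p,q,r] to [q,r] − [p,r] + [p,q]. For instance
  ∂[0,4,6] = [4,6] − [0,6] + [0,4],
  ∂[0,1,2] = [1,2] − [0,2] + [0,1].
As a 27×18 matrix over Z this has rank 17, with invariant factors (1,1,1,1,1,1,1,1,1,1,1,1,1,1,1,1,1).

Reading off H_k = ker ∂_k / im ∂_{k+1}:

  H_2: rank ker ∂_2 − rank ∂_3 = (18 − 17) − 0 = 1, and there is no ∂_3, so H_2 ≅ Z.

H_2 = Z.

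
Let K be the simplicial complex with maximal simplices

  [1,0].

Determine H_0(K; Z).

Take the total order 0 < 1 on the vertex set. Then K (dimension 1) consists of the simplices:

  0-simplices (2): [0], [1]
  1-simplices (1): [0,1]

so the chain groups are C_0 ≅ Z^2, C_1 ≅ Z^1.

The boundary map ∂_1: C_1 → C_0 maps an edge to its endpoints' difference, ∂[p,q] = q − p. For instance
  ∂[0,1] = [1] − [0].
As a 2×1 matrix over Z this has rank 1, with invariant factors (1).

Reading off H_k = ker ∂_k / im ∂_{k+1}:

  H_0: rank C_0 − rank ∂_1 = 2 − 1 = 1, and the invariant factors of ∂_1 are all 1, so H_0 ≅ Z.

(K is a triangulation of the 1-simplex.)

H_0 = Z.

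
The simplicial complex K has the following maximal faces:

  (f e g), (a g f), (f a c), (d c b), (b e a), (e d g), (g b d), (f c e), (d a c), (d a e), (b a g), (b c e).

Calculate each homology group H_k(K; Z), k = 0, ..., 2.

K has 7 vertices, 18 edges, 12 triangles.
rank ∂_0 = 0, rank ∂_1 = 6 ⇒ b_0 = 7 − 0 − 6 = 1; all invariant factors of ∂_1 are 1 so no torsion. So H_0 ≅ Z.
rank ∂_1 = 6, rank ∂_2 = 12 ⇒ b_1 = 18 − 6 − 12 = 0; ∂_2 has invariant factor(s) [2] giving torsion. So H_1 ≅ Z/2Z.
rank ∂_2 = 12, rank ∂_3 = 0 ⇒ b_2 = 12 − 12 − 0 = 0. So H_2 ≅ 0.

H_0 ≅ Z,  H_1 ≅ Z/2Z,  H_2 = 0.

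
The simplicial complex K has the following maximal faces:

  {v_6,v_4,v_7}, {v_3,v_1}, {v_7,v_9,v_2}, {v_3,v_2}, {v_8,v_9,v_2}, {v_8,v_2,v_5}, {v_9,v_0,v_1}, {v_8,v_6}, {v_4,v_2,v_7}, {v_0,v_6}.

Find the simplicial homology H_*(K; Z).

H_0 ≅ Z,  H_1 ≅ Z^3,  H_2 = 0.

Take the total order v_0 < v_1 < v_2 < v_3 < v_4 < v_5 < v_6 < v_7 < v_8 < v_9 on the vertex set. Then K (dimension 2) consists of the simplices:

  0-simplices (10): [v_0], [v_1], [v_2], [v_3], [v_4], [v_5], [v_6], [v_7], [v_8], [v_9]
  1-simplices (18): (18 of them)
  2-simplices (6): [v_0,v_1,v_9], [v_2,v_4,v_7], [v_2,v_5,v_8], [v_2,v_7,v_9], [v_2,v_8,v_9], [v_4,v_6,v_7]

so the chain groups are C_0 ≅ Z^10, C_1 ≅ Z^18, C_2 ≅ Z^6.

Boundary ∂_1: C_1 → C_0 is given by ∂[p,q] = [q] − [p]. For instance
  ∂[v_2,v_5] = [v_5] − [v_2].
The 10×18 boundary matrix has rank 9 and Smith normal form diag(1,1,1,1,1,1,1,1,1).

∂_2: C_2 → C_1 acts by ∂[p,q,r] = [q,r] − [p,r] + [p,q]. For instance
  ∂[v_2,v_7,v_9] = [v_7,v_9] − [v_2,v_9] + [v_2,v_7],
  ∂[v_2,v_4,v_7] = [v_4,v_7] − [v_2,v_7] + [v_2,v_4].
As a 18×6 matrix over Z this has rank 6, with invariant factors (1,1,1,1,1,1).

From H_k ≅ ker(∂_k) / im(∂_{k+1}) we obtain:

  H_0: rank C_0 − rank ∂_1 = 10 − 9 = 1, and the invariant factors of ∂_1 are all 1, so H_0 ≅ Z.
  H_1: rank ker ∂_1 − rank ∂_2 = (18 − 9) − 6 = 3, and the invariant factors of ∂_2 are all 1, so H_1 ≅ Z^3.
  H_2: rank ker ∂_2 − rank ∂_3 = (6 − 6) − 0 = 0, and there is no ∂_3, so H_2 ≅ 0.

As a check, the Euler characteristic is 10 − 18 + 6 = -2, which agrees with 1 − 3 + 0 = -2.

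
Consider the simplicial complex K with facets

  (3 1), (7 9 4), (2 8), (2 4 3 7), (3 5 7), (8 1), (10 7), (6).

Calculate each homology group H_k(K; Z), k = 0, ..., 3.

H_0 ≅ Z^2,  H_1 ≅ Z,  H_2 = 0,  H_3 = 0.

K has 10 vertices, 14 edges, 6 triangles, 1 3-simplex.
rank ∂_0 = 0, rank ∂_1 = 8 ⇒ b_0 = 10 − 0 − 8 = 2; all invariant factors of ∂_1 are 1 so no torsion. So H_0 ≅ Z^2.
rank ∂_1 = 8, rank ∂_2 = 5 ⇒ b_1 = 14 − 8 − 5 = 1; all invariant factors of ∂_2 are 1 so no torsion. So H_1 ≅ Z.
rank ∂_2 = 5, rank ∂_3 = 1 ⇒ b_2 = 6 − 5 − 1 = 0; all invariant factors of ∂_3 are 1 so no torsion. So H_2 ≅ 0.
rank ∂_3 = 1, rank ∂_4 = 0 ⇒ b_3 = 1 − 1 − 0 = 0. So H_3 ≅ 0.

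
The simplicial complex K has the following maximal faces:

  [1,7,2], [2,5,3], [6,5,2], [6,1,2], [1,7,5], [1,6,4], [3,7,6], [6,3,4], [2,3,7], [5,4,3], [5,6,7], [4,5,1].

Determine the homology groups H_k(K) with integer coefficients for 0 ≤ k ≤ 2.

H_0 = Z,  H_1 = Z/2,  H_2 = 0.

Order the vertices as 1 < 2 < 3 < 4 < 5 < 6 < 7. Listing each simplex with vertices in this order, K has dimension 2 with simplices:

  0-simplices (7): [1], [2], [3], [4], [5], [6], [7]
  1-simplices (18): [1,2], [1,4], [1,5], [1,6], [1,7], [2,3], [2,5], [2,6], [2,7], [3,4], [3,5], [3,6], [3,7], [4,5], [4,6], [5,6], [5,7], [6,7]
  2-simplices (12): [1,2,6], [1,2,7], [1,4,5], [1,4,6], [1,5,7], [2,3,5], [2,3,7], [2,5,6], [3,4,5], [3,4,6], [3,6,7], [5,6,7]

Hence C_0 ≅ Z^7, C_1 ≅ Z^18, C_2 ≅ Z^12.

Boundary ∂_1: C_1 → C_0 sends each edge [p,q] (with p < q) to q − p. For instance
  ∂[2,7] = [7] − [2].
The resulting 7×18 matrix has rank 6, and its Smith normal form has invariant factors (1,1,1,1,1,1).

Boundary ∂_2: C_2 → C_1 sends each 2-simplex [p,q,r] to [q,r] − [p,r] + [p,q]. For instance
  ∂[2,3,5] = [3,5] − [2,5] + [2,3],
  ∂[3,4,6] = [4,6] − [3,6] + [3,4].
The resulting 18×12 matrix has rank 12, and its Smith normal form has invariant factors (1,1,1,1,1,1,1,1,1,1,1,2).

Now H_k = ker ∂_k / im ∂_{k+1}, so:

  H_0: rank C_0 − rank ∂_1 = 7 − 6 = 1, and the invariant factors of ∂_1 are all 1, so H_0 = Z.
  H_1: rank ker ∂_1 − rank ∂_2 = (18 − 6) − 12 = 0, and ∂_2 has invariant factor 2 > 1, so H_1 = Z/2.
  H_2: rank ker ∂_2 − rank ∂_3 = (12 − 12) − 0 = 0, and there is no ∂_3, so H_2 = 0.

(K is a triangulation of the real projective plane RP^2.)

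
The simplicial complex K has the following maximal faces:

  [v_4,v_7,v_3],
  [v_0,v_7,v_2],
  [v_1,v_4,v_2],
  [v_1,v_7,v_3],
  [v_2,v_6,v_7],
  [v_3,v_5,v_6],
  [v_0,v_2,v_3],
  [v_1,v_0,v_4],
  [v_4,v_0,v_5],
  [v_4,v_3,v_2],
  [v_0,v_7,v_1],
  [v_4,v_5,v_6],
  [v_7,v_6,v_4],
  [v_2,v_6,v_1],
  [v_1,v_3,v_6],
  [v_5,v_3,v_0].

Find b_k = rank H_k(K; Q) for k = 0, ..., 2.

b_0 = 1, b_1 = 2, b_2 = 1.

K has 8 vertices, 24 edges, 16 triangles.
rank ∂_0 = 0, rank ∂_1 = 7 ⇒ b_0 = 8 − 0 − 7 = 1; all invariant factors of ∂_1 are 1 so no torsion. So H_0 ≅ Z.
rank ∂_1 = 7, rank ∂_2 = 15 ⇒ b_1 = 24 − 7 − 15 = 2; all invariant factors of ∂_2 are 1 so no torsion. So H_1 ≅ Z^2.
rank ∂_2 = 15, rank ∂_3 = 0 ⇒ b_2 = 16 − 15 − 0 = 1. So H_2 ≅ Z.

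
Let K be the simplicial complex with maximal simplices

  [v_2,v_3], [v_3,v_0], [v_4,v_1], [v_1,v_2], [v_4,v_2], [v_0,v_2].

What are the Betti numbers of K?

We work with the vertex ordering v_0 < v_1 < v_2 < v_3 < v_4. The simplices of K, each written with vertices in increasing order, are:

  0-simplices (5): [v_0], [v_1], [v_2], [v_3], [v_4]
  1-simplices (6): [v_0,v_2], [v_0,v_3], [v_1,v_2], [v_1,v_4], [v_2,v_3], [v_2,v_4]

so the chain groups are C_0 ≅ Z^5, C_1 ≅ Z^6.

The boundary map ∂_1: C_1 → C_0 sends each edge [p,q] (with p < q) to q − p.
The resulting 5×6 matrix has rank 4, and its Smith normal form has invariant factors (1,1,1,1).

Computing H_k = (kernel of ∂_k) / (image of ∂_{k+1}):

  H_0: rank C_0 − rank ∂_1 = 5 − 4 = 1, and the invariant factors of ∂_1 are all 1, so H_0 = Z.
  H_1: rank ker ∂_1 − rank ∂_2 = (6 − 4) − 0 = 2, and there is no ∂_2, so H_1 = Z^2.

Hence the Betti numbers are b_0 = 1, b_1 = 2.

b_0 = 1, b_1 = 2.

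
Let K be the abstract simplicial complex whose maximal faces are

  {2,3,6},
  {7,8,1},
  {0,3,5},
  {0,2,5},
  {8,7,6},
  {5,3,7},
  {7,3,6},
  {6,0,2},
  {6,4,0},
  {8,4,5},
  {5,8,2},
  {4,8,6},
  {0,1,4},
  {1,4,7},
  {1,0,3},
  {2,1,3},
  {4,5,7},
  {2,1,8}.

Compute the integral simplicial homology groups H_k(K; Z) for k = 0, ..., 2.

H_0 = Z,  H_1 = Z ⊕ Z/2Z,  H_2 = 0.

K has 9 vertices, 27 edges, 18 triangles.
rank ∂_0 = 0, rank ∂_1 = 8 ⇒ b_0 = 9 − 0 − 8 = 1; all invariant factors of ∂_1 are 1 so no torsion. So H_0 ≅ Z.
rank ∂_1 = 8, rank ∂_2 = 18 ⇒ b_1 = 27 − 8 − 18 = 1; ∂_2 has invariant factor(s) [2] giving torsion. So H_1 ≅ Z ⊕ Z/2Z.
rank ∂_2 = 18, rank ∂_3 = 0 ⇒ b_2 = 18 − 18 − 0 = 0. So H_2 ≅ 0.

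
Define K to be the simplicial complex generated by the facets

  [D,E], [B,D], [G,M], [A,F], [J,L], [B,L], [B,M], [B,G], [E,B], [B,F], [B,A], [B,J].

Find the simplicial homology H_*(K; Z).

H_0 ≅ Z,  H_1 ≅ Z^4.

K has 9 vertices, 12 edges.
rank ∂_0 = 0, rank ∂_1 = 8 ⇒ b_0 = 9 − 0 − 8 = 1; all invariant factors of ∂_1 are 1 so no torsion. So H_0 = Z.
rank ∂_1 = 8, rank ∂_2 = 0 ⇒ b_1 = 12 − 8 − 0 = 4. So H_1 = Z^4.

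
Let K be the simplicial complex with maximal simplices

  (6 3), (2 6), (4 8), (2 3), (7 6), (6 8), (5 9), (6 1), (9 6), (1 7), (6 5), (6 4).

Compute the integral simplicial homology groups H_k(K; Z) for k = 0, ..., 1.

Fix the vertex order 1 < 2 < 3 < 4 < 5 < 6 < 7 < 8 < 9 and write every simplex with vertices in increasing order. Then dim K = 1 and the simplices of K are:

  0-simplices (9): [1], [2], [3], [4], [5], [6], [7], [8], [9]
  1-simplices (12): [1,6], [1,7], [2,3], [2,6], [3,6], [4,6], [4,8], [5,6], [5,9], [6,7], [6,8], [6,9]

so the chain groups are C_0 ≅ Z^9, C_1 ≅ Z^12.

The boundary map ∂_1: C_1 → C_0 sends each edge [p,q] (with p < q) to q − p.
As a 9×12 matrix over Z this has rank 8, with invariant factors (1,1,1,1,1,1,1,1).

Computing H_k = (kernel of ∂_k) / (image of ∂_{k+1}):

  H_0: rank C_0 − rank ∂_1 = 9 − 8 = 1, and the invariant factors of ∂_1 are all 1, so H_0 ≅ Z.
  H_1: rank ker ∂_1 − rank ∂_2 = (12 − 8) − 0 = 4, and there is no ∂_2, so H_1 ≅ Z^4.

As a check, the Euler characteristic is 9 − 12 = -3, which agrees with 1 − 4 = -3.

H_0 = Z,  H_1 = Z^4.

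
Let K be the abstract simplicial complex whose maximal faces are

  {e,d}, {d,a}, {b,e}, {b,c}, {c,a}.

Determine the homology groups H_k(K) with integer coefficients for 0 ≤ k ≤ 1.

H_0 ≅ Z,  H_1 ≅ Z.

Take the total order a < b < c < d < e on the vertex set. Then K (dimension 1) consists of the simplices:

  0-simplices (5): a, b, c, d, e
  1-simplices (5): ac, ad, bc, be, de

so the chain groups are C_0 ≅ Z^5, C_1 ≅ Z^5.

∂_1: C_1 → C_0 is given by ∂[p,q] = [q] − [p]. For instance
  ∂ac = c − a.
The resulting 5×5 matrix has rank 4, and its Smith normal form has invariant factors (1,1,1,1).

Now H_k = ker ∂_k / im ∂_{k+1}, so:

  H_0: rank C_0 − rank ∂_1 = 5 − 4 = 1, and the invariant factors of ∂_1 are all 1, so H_0 ≅ Z.
  H_1: rank ker ∂_1 − rank ∂_2 = (5 − 4) − 0 = 1, and there is no ∂_2, so H_1 ≅ Z.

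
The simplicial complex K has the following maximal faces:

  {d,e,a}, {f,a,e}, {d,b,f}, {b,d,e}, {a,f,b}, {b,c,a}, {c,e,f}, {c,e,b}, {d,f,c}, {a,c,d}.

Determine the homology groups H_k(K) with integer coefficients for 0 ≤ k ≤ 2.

H_0 ≅ Z,  H_1 ≅ Z_2,  H_2 = 0.

Take the total order a < b < c < d < e < f on the vertex set. Then K (dimension 2) consists of the simplices:

  0-simplices (6): a, b, c, d, e, f
  1-simplices (15): ab, ac, ad, ae, af, bc, bd, be, bf, cd, ce, cf, de, df, ef
  2-simplices (10): abc, abf, acd, ade, aef, bce, bde, bdf, cdf, cef

Hence C_0 ≅ Z^6, C_1 ≅ Z^15, C_2 ≅ Z^10.

Boundary ∂_1: C_1 → C_0 is given by ∂[p,q] = [q] − [p]. For instance
  ∂ae = e − a.
The 6×15 boundary matrix has rank 5 and Smith normal form diag(1,1,1,1,1).

Boundary ∂_2: C_2 → C_1 maps a triangle to the signed sum of its edges. For instance
  ∂bdf = df − bf + bd,
  ∂ade = de − ae + ad.
The resulting 15×10 matrix has rank 10, and its Smith normal form has invariant factors (1,1,1,1,1,1,1,1,1,2).

Now H_k = ker ∂_k / im ∂_{k+1}, so:

  H_0: rank C_0 − rank ∂_1 = 6 − 5 = 1, and the invariant factors of ∂_1 are all 1, so H_0 = Z.
  H_1: rank ker ∂_1 − rank ∂_2 = (15 − 5) − 10 = 0, and ∂_2 has invariant factor 2 > 1, so H_1 = Z_2.
  H_2: rank ker ∂_2 − rank ∂_3 = (10 − 10) − 0 = 0, and there is no ∂_3, so H_2 = 0.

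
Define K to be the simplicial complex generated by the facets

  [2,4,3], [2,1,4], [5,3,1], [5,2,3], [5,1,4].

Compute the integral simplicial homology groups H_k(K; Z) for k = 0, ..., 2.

Fix the vertex order 1 < 2 < 3 < 4 < 5 and write every simplex with vertices in increasing order. Then dim K = 2 and the simplices of K are:

  0-simplices (5): [1], [2], [3], [4], [5]
  1-simplices (10): [1,2], [1,3], [1,4], [1,5], [2,3], [2,4], [2,5], [3,4], [3,5], [4,5]
  2-simplices (5): [1,2,4], [1,3,5], [1,4,5], [2,3,4], [2,3,5]

Hence C_0 ≅ Z^5, C_1 ≅ Z^10, C_2 ≅ Z^5.

∂_1: C_1 → C_0 maps an edge to its endpoints' difference, ∂[p,q] = q − p. For instance
  ∂[1,5] = [5] − [1].
This gives a 5×10 integer matrix of rank 4; reducing to Smith normal form yields diagonal entries (1,1,1,1).

∂_2: C_2 → C_1 maps a triangle to the signed sum of its edges. For instance
  ∂[2,3,5] = [3,5] − [2,5] + [2,3],
  ∂[1,3,5] = [3,5] − [1,5] + [1,3].
This gives a 10×5 integer matrix of rank 5; reducing to Smith normal form yields diagonal entries (1,1,1,1,1).

Reading off H_k = ker ∂_k / im ∂_{k+1}:

  H_0: rank C_0 − rank ∂_1 = 5 − 4 = 1, and the invariant factors of ∂_1 are all 1, so H_0 ≅ Z.
  H_1: rank ker ∂_1 − rank ∂_2 = (10 − 4) − 5 = 1, and the invariant factors of ∂_2 are all 1, so H_1 ≅ Z.
  H_2: rank ker ∂_2 − rank ∂_3 = (5 − 5) − 0 = 0, and there is no ∂_3, so H_2 ≅ 0.

As a check, the Euler characteristic is 5 − 10 + 5 = 0, which agrees with 1 − 1 + 0 = 0.

H_0 = Z,  H_1 = Z,  H_2 = 0.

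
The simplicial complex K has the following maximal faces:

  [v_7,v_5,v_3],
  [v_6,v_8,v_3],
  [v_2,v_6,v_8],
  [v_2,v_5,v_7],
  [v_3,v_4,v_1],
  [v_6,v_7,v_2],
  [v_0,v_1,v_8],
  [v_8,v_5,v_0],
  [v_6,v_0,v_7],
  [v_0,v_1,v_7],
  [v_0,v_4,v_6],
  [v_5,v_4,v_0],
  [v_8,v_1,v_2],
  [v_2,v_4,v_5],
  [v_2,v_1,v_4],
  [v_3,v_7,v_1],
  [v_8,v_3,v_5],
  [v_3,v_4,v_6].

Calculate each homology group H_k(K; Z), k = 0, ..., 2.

H_0 = Z,  H_1 = Z^2,  H_2 = Z.

Fix the vertex order v_0 < v_1 < v_2 < v_3 < v_4 < v_5 < v_6 < v_7 < v_8 and write every simplex with vertices in increasing order. Then dim K = 2 and the simplices of K are:

  0-simplices (9): [v_0], [v_1], [v_2], [v_3], [v_4], [v_5], [v_6], [v_7], [v_8]
  1-simplices (27): (27 of them)
  2-simplices (18): (18 of them)

giving chain groups C_0 ≅ Z^9, C_1 ≅ Z^27, C_2 ≅ Z^18.

The boundary map ∂_1: C_1 → C_0 maps an edge to its endpoints' difference, ∂[p,q] = q − p.
This gives a 9×27 integer matrix of rank 8; reducing to Smith normal form yields diagonal entries (1,1,1,1,1,1,1,1).

The boundary map ∂_2: C_2 → C_1 acts by ∂[p,q,r] = [q,r] − [p,r] + [p,q]. For instance
  ∂[v_1,v_3,v_4] = [v_3,v_4] − [v_1,v_4] + [v_1,v_3],
  ∂[v_3,v_4,v_6] = [v_4,v_6] − [v_3,v_6] + [v_3,v_4].
The resulting 27×18 matrix has rank 17, and its Smith normal form has invariant factors (1,1,1,1,1,1,1,1,1,1,1,1,1,1,1,1,1).

Now H_k = ker ∂_k / im ∂_{k+1}, so:

  H_0: rank C_0 − rank ∂_1 = 9 − 8 = 1, and the invariant factors of ∂_1 are all 1, so H_0 ≅ Z.
  H_1: rank ker ∂_1 − rank ∂_2 = (27 − 8) − 17 = 2, and the invariant factors of ∂_2 are all 1, so H_1 ≅ Z^2.
  H_2: rank ker ∂_2 − rank ∂_3 = (18 − 17) − 0 = 1, and there is no ∂_3, so H_2 ≅ Z.

(K is a triangulation of the torus T^2.)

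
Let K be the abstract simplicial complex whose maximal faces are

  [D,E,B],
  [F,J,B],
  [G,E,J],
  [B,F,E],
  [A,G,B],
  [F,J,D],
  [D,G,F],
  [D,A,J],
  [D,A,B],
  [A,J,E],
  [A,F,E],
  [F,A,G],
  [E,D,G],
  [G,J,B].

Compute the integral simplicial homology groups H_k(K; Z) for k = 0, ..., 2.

Take the total order A < B < D < E < F < G < J on the vertex set. Then K (dimension 2) consists of the simplices:

  0-simplices (7): A, B, D, E, F, G, J
  1-simplices (21): AB, AD, AE, AF, AG, AJ, BD, BE, BF, BG, BJ, DE, DF, DG, DJ, EF, EG, EJ, FG, FJ, GJ
  2-simplices (14): ABD, ABG, ADJ, AEF, AEJ, AFG, BDE, BEF, BFJ, BGJ, DEG, DFG, DFJ, EGJ

giving chain groups C_0 ≅ Z^7, C_1 ≅ Z^21, C_2 ≅ Z^14.

The boundary map ∂_1: C_1 → C_0 maps an edge to its endpoints' difference, ∂[p,q] = q − p. For instance
  ∂AB = B − A.
As a 7×21 matrix over Z this has rank 6, with invariant factors (1,1,1,1,1,1).

Boundary ∂_2: C_2 → C_1 acts by ∂[p,q,r] = [q,r] − [p,r] + [p,q]. For instance
  ∂DEG = EG − DG + DE,
  ∂DFG = FG − DG + DF.
This gives a 21×14 integer matrix of rank 13; reducing to Smith normal form yields diagonal entries (1,1,1,1,1,1,1,1,1,1,1,1,1).

Now H_k = ker ∂_k / im ∂_{k+1}, so:

  H_0: rank C_0 − rank ∂_1 = 7 − 6 = 1, and the invariant factors of ∂_1 are all 1, so H_0 ≅ Z.
  H_1: rank ker ∂_1 − rank ∂_2 = (21 − 6) − 13 = 2, and the invariant factors of ∂_2 are all 1, so H_1 ≅ Z^2.
  H_2: rank ker ∂_2 − rank ∂_3 = (14 − 13) − 0 = 1, and there is no ∂_3, so H_2 ≅ Z.

As a check, the Euler characteristic is 7 − 21 + 14 = 0, which agrees with 1 − 2 + 1 = 0.
(K is a triangulation of the torus T^2.)

H_0 ≅ Z,  H_1 ≅ Z^2,  H_2 ≅ Z.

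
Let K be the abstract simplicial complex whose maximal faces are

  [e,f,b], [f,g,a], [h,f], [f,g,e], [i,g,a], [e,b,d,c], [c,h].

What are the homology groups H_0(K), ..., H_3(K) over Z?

H_0 = Z,  H_1 = Z,  H_2 = 0,  H_3 = 0.

Fix the vertex order a < b < c < d < e < f < g < h < i and write every simplex with vertices in increasing order. Then dim K = 3 and the simplices of K are:

  0-simplices (9): a, b, c, d, e, f, g, h, i
  1-simplices (16): af, ag, ai, bc, bd, be, bf, cd, ce, ch, de, ef, eg, fg, fh, gi
  2-simplices (8): afg, agi, bcd, bce, bde, bef, cde, efg
  3-simplices (1): bcde

so the chain groups are C_0 ≅ Z^9, C_1 ≅ Z^16, C_2 ≅ Z^8, C_3 ≅ Z^1.

∂_1: C_1 → C_0 sends each edge [p,q] (with p < q) to q − p.
This gives a 9×16 integer matrix of rank 8; reducing to Smith normal form yields diagonal entries (1,1,1,1,1,1,1,1).

Boundary ∂_2: C_2 → C_1 sends each 2-simplex [p,q,r] to [q,r] − [p,r] + [p,q]. For instance
  ∂bef = ef − bf + be,
  ∂efg = fg − eg + ef.
This gives a 16×8 integer matrix of rank 7; reducing to Smith normal form yields diagonal entries (1,1,1,1,1,1,1).

Boundary ∂_3: C_3 → C_2 sends each 3-simplex σ to the alternating sum Σ_i (−1)^i (σ with its i-th vertex removed). For instance
  ∂bcde = cde − bde + bce − bcd.
This gives a 8×1 integer matrix of rank 1; reducing to Smith normal form yields diagonal entries (1).

Now H_k = ker ∂_k / im ∂_{k+1}, so:

  H_0: rank C_0 − rank ∂_1 = 9 − 8 = 1, and the invariant factors of ∂_1 are all 1, so H_0 = Z.
  H_1: rank ker ∂_1 − rank ∂_2 = (16 − 8) − 7 = 1, and the invariant factors of ∂_2 are all 1, so H_1 = Z.
  H_2: rank ker ∂_2 − rank ∂_3 = (8 − 7) − 1 = 0, and the invariant factors of ∂_3 are all 1, so H_2 = 0.
  H_3: rank ker ∂_3 − rank ∂_4 = (1 − 1) − 0 = 0, and there is no ∂_4, so H_3 = 0.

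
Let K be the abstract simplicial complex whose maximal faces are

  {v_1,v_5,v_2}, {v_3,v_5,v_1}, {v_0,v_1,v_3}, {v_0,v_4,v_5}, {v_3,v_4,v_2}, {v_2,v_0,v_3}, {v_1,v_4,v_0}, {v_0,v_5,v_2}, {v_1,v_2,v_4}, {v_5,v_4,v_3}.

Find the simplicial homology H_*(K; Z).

Order the vertices as v_0 < v_1 < v_2 < v_3 < v_4 < v_5. Listing each simplex with vertices in this order, K has dimension 2 with simplices:

  0-simplices (6): [v_0], [v_1], [v_2], [v_3], [v_4], [v_5]
  1-simplices (15): (15 of them)
  2-simplices (10): [v_0,v_1,v_3], [v_0,v_1,v_4], [v_0,v_2,v_3], [v_0,v_2,v_5], [v_0,v_4,v_5], [v_1,v_2,v_4], [v_1,v_2,v_5], [v_1,v_3,v_5], [v_2,v_3,v_4], [v_3,v_4,v_5]

giving chain groups C_0 ≅ Z^6, C_1 ≅ Z^15, C_2 ≅ Z^10.

Boundary ∂_1: C_1 → C_0 sends each edge [p,q] (with p < q) to q − p. For instance
  ∂[v_0,v_1] = [v_1] − [v_0].
This gives a 6×15 integer matrix of rank 5; reducing to Smith normal form yields diagonal entries (1,1,1,1,1).

Boundary ∂_2: C_2 → C_1 sends each 2-simplex [p,q,r] to [q,r] − [p,r] + [p,q]. For instance
  ∂[v_0,v_1,v_3] = [v_1,v_3] − [v_0,v_3] + [v_0,v_1],
  ∂[v_1,v_2,v_4] = [v_2,v_4] − [v_1,v_4] + [v_1,v_2].
The 15×10 boundary matrix has rank 10 and Smith normal form diag(1,1,1,1,1,1,1,1,1,2).

Computing H_k = (kernel of ∂_k) / (image of ∂_{k+1}):

  H_0: rank C_0 − rank ∂_1 = 6 − 5 = 1, and the invariant factors of ∂_1 are all 1, so H_0 = Z.
  H_1: rank ker ∂_1 − rank ∂_2 = (15 − 5) − 10 = 0, and ∂_2 has invariant factor 2 > 1, so H_1 = Z/2.
  H_2: rank ker ∂_2 − rank ∂_3 = (10 − 10) − 0 = 0, and there is no ∂_3, so H_2 = 0.

(K is a triangulation of the real projective plane RP^2.)

H_0 = Z,  H_1 = Z/2,  H_2 = 0.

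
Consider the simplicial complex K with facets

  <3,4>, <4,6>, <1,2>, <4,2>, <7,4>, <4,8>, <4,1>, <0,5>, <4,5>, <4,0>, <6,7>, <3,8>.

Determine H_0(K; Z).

Fix the vertex order 0 < 1 < 2 < 3 < 4 < 5 < 6 < 7 < 8 and write every simplex with vertices in increasing order. Then dim K = 1 and the simplices of K are:

  0-simplices (9): [0], [1], [2], [3], [4], [5], [6], [7], [8]
  1-simplices (12): [0,4], [0,5], [1,2], [1,4], [2,4], [3,4], [3,8], [4,5], [4,6], [4,7], [4,8], [6,7]

so the chain groups are C_0 ≅ Z^9, C_1 ≅ Z^12.

The boundary map ∂_1: C_1 → C_0 is given by ∂[p,q] = [q] − [p]. For instance
  ∂[4,8] = [8] − [4].
The 9×12 boundary matrix has rank 8 and Smith normal form diag(1,1,1,1,1,1,1,1).

Reading off H_k = ker ∂_k / im ∂_{k+1}:

  H_0: rank C_0 − rank ∂_1 = 9 − 8 = 1, and the invariant factors of ∂_1 are all 1, so H_0 ≅ Z.

(K is a triangulation of a wedge of 4 circles.)

H_0 ≅ Z.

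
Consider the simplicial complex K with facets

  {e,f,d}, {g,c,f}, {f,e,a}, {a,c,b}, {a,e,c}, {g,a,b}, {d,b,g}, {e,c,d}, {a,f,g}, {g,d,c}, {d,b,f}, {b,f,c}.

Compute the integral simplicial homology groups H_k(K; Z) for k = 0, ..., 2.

Order the vertices as a < b < c < d < e < f < g. Listing each simplex with vertices in this order, K has dimension 2 with simplices:

  0-simplices (7): a, b, c, d, e, f, g
  1-simplices (18): ab, ac, ae, af, ag, bc, bd, bf, bg, cd, ce, cf, cg, de, df, dg, ef, fg
  2-simplices (12): abc, abg, ace, aef, afg, bcf, bdf, bdg, cde, cdg, cfg, def

giving chain groups C_0 ≅ Z^7, C_1 ≅ Z^18, C_2 ≅ Z^12.

∂_1: C_1 → C_0 is given by ∂[p,q] = [q] − [p]. For instance
  ∂ac = c − a.
The 7×18 boundary matrix has rank 6 and Smith normal form diag(1,1,1,1,1,1).

Boundary ∂_2: C_2 → C_1 acts by ∂[p,q,r] = [q,r] − [p,r] + [p,q]. For instance
  ∂bdf = df − bf + bd,
  ∂def = ef − df + de.
As a 18×12 matrix over Z this has rank 12, with invariant factors (1,1,1,1,1,1,1,1,1,1,1,2).

From H_k ≅ ker(∂_k) / im(∂_{k+1}) we obtain:

  H_0: rank C_0 − rank ∂_1 = 7 − 6 = 1, and the invariant factors of ∂_1 are all 1, so H_0 ≅ Z.
  H_1: rank ker ∂_1 − rank ∂_2 = (18 − 6) − 12 = 0, and ∂_2 has invariant factor 2 > 1, so H_1 ≅ Z/2.
  H_2: rank ker ∂_2 − rank ∂_3 = (12 − 12) − 0 = 0, and there is no ∂_3, so H_2 ≅ 0.

H_0 = Z,  H_1 = Z/2,  H_2 = 0.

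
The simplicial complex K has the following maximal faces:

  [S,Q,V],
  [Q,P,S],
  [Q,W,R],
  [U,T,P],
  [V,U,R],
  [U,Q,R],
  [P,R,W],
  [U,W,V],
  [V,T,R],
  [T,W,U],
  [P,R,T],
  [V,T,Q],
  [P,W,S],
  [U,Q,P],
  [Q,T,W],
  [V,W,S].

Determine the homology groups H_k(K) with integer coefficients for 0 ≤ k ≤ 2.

H_0 = Z,  H_1 = Z^2,  H_2 = Z.

Fix the vertex order P < Q < R < S < T < U < V < W and write every simplex with vertices in increasing order. Then dim K = 2 and the simplices of K are:

  0-simplices (8): P, Q, R, S, T, U, V, W
  1-simplices (24): PQ, PR, PS, PT, PU, PW, QR, QS, QT, QU, QV, QW, RT, RU, RV, RW, SV, SW, TU, TV, TW, UV, UW, VW
  2-simplices (16): PQS, PQU, PRT, PRW, PSW, PTU, QRU, QRW, QSV, QTV, QTW, RTV, RUV, SVW, TUW, UVW

giving chain groups C_0 ≅ Z^8, C_1 ≅ Z^24, C_2 ≅ Z^16.

∂_1: C_1 → C_0 is given by ∂[p,q] = [q] − [p].
The 8×24 boundary matrix has rank 7 and Smith normal form diag(1,1,1,1,1,1,1).

∂_2: C_2 → C_1 maps a triangle to the signed sum of its edges. For instance
  ∂PQU = QU − PU + PQ,
  ∂SVW = VW − SW + SV.
As a 24×16 matrix over Z this has rank 15, with invariant factors (1,1,1,1,1,1,1,1,1,1,1,1,1,1,1).

From H_k ≅ ker(∂_k) / im(∂_{k+1}) we obtain:

  H_0: rank C_0 − rank ∂_1 = 8 − 7 = 1, and the invariant factors of ∂_1 are all 1, so H_0 ≅ Z.
  H_1: rank ker ∂_1 − rank ∂_2 = (24 − 7) − 15 = 2, and the invariant factors of ∂_2 are all 1, so H_1 ≅ Z^2.
  H_2: rank ker ∂_2 − rank ∂_3 = (16 − 15) − 0 = 1, and there is no ∂_3, so H_2 ≅ Z.

As a check, the Euler characteristic is 8 − 24 + 16 = 0, which agrees with 1 − 2 + 1 = 0.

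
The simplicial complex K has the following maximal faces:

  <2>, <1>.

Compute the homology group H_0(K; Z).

We work with the vertex ordering 1 < 2. The simplices of K, each written with vertices in increasing order, are:

  0-simplices (2): [1], [2]

so the chain groups are C_0 ≅ Z^2.

From H_k ≅ ker(∂_k) / im(∂_{k+1}) we obtain:

  H_0: rank C_0 − rank ∂_1 = 2 − 0 = 2, and there is no ∂_1, so H_0 = Z^2.

(K is a triangulation of a set of 2 points.)

H_0 ≅ Z^2.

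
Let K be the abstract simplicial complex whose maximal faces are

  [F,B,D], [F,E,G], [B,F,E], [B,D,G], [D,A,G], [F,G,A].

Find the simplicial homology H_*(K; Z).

We work with the vertex ordering A < B < D < E < F < G. The simplices of K, each written with vertices in increasing order, are:

  0-simplices (6): A, B, D, E, F, G
  1-simplices (12): AD, AF, AG, BD, BE, BF, BG, DF, DG, EF, EG, FG
  2-simplices (6): ADG, AFG, BDF, BDG, BEF, EFG

so the chain groups are C_0 ≅ Z^6, C_1 ≅ Z^12, C_2 ≅ Z^6.

∂_1: C_1 → C_0 sends each edge [p,q] (with p < q) to q − p. For instance
  ∂AF = F − A.
The 6×12 boundary matrix has rank 5 and Smith normal form diag(1,1,1,1,1).

∂_2: C_2 → C_1 maps a triangle to the signed sum of its edges. For instance
  ∂BEF = EF − BF + BE,
  ∂BDG = DG − BG + BD.
The 12×6 boundary matrix has rank 6 and Smith normal form diag(1,1,1,1,1,1).

Now H_k = ker ∂_k / im ∂_{k+1}, so:

  H_0: rank C_0 − rank ∂_1 = 6 − 5 = 1, and the invariant factors of ∂_1 are all 1, so H_0 = Z.
  H_1: rank ker ∂_1 − rank ∂_2 = (12 − 5) − 6 = 1, and the invariant factors of ∂_2 are all 1, so H_1 = Z.
  H_2: rank ker ∂_2 − rank ∂_3 = (6 − 6) − 0 = 0, and there is no ∂_3, so H_2 = 0.

(K is a triangulation of the cylinder S^1 x I.)

H_0 = Z,  H_1 = Z,  H_2 = 0.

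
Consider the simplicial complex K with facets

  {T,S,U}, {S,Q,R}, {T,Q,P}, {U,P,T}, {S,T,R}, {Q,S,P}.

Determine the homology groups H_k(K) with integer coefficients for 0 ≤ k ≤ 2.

Take the total order P < Q < R < S < T < U on the vertex set. Then K (dimension 2) consists of the simplices:

  0-simplices (6): P, Q, R, S, T, U
  1-simplices (12): PQ, PS, PT, PU, QR, QS, QT, RS, RT, ST, SU, TU
  2-simplices (6): PQS, PQT, PTU, QRS, RST, STU

so the chain groups are C_0 ≅ Z^6, C_1 ≅ Z^12, C_2 ≅ Z^6.

Boundary ∂_1: C_1 → C_0 is given by ∂[p,q] = [q] − [p]. For instance
  ∂QT = T − Q.
The resulting 6×12 matrix has rank 5, and its Smith normal form has invariant factors (1,1,1,1,1).

∂_2: C_2 → C_1 maps a triangle to the signed sum of its edges. For instance
  ∂RST = ST − RT + RS,
  ∂PQT = QT − PT + PQ.
As a 12×6 matrix over Z this has rank 6, with invariant factors (1,1,1,1,1,1).

From H_k ≅ ker(∂_k) / im(∂_{k+1}) we obtain:

  H_0: rank C_0 − rank ∂_1 = 6 − 5 = 1, and the invariant factors of ∂_1 are all 1, so H_0 = Z.
  H_1: rank ker ∂_1 − rank ∂_2 = (12 − 5) − 6 = 1, and the invariant factors of ∂_2 are all 1, so H_1 = Z.
  H_2: rank ker ∂_2 − rank ∂_3 = (6 − 6) − 0 = 0, and there is no ∂_3, so H_2 = 0.

H_0 = Z,  H_1 = Z,  H_2 = 0.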